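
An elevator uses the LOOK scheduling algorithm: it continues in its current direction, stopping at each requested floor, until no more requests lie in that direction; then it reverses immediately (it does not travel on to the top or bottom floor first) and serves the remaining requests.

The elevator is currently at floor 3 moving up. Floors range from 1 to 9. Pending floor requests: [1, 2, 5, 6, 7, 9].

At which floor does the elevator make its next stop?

Current floor: 3, direction: up
Requests above: [5, 6, 7, 9]
Requests below: [1, 2]
Moving up and requests lie above → nearest above is min([5, 6, 7, 9]) = 5

Answer: 5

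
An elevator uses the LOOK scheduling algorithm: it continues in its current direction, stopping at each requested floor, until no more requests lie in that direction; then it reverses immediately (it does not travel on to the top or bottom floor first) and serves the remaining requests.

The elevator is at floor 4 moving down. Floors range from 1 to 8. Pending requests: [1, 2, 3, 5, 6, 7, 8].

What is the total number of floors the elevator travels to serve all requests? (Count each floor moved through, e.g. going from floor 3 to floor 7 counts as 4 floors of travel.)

Start at floor 4 moving down, LOOK stop order: [3, 2, 1, 5, 6, 7, 8]
  4 → 3: |3-4| = 1, total = 1
  3 → 2: |2-3| = 1, total = 2
  2 → 1: |1-2| = 1, total = 3
  1 → 5: |5-1| = 4, total = 7
  5 → 6: |6-5| = 1, total = 8
  6 → 7: |7-6| = 1, total = 9
  7 → 8: |8-7| = 1, total = 10

Answer: 10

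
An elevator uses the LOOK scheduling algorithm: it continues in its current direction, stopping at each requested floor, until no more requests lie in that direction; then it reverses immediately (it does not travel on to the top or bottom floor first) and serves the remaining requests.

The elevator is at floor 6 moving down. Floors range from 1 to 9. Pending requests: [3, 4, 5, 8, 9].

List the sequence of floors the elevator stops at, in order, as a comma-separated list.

Answer: 5, 4, 3, 8, 9

Derivation:
Current: 6, moving DOWN
Serve below first (descending): [5, 4, 3]
Then reverse, serve above (ascending): [8, 9]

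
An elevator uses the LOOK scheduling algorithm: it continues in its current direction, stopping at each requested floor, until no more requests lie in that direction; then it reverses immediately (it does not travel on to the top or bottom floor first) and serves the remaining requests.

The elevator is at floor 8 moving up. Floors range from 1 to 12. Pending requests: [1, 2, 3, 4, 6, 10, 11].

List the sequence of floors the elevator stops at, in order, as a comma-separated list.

Current: 8, moving UP
Serve above first (ascending): [10, 11]
Then reverse, serve below (descending): [6, 4, 3, 2, 1]

Answer: 10, 11, 6, 4, 3, 2, 1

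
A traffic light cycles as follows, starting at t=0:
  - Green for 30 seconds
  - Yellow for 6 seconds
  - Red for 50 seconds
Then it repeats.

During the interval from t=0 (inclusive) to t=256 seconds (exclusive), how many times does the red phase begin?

Answer: 3

Derivation:
Cycle = 30+6+50 = 86s
red phase starts at t = k*86 + 36 for k=0,1,2,...
Need k*86+36 < 256 → k < 2.558
k ∈ {0, ..., 2} → 3 starts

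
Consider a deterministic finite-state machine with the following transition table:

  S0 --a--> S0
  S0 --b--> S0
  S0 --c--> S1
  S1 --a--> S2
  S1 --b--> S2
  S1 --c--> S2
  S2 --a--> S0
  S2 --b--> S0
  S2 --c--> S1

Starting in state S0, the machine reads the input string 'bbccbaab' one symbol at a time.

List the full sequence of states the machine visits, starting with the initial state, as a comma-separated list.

Start: S0
  read 'b': S0 --b--> S0
  read 'b': S0 --b--> S0
  read 'c': S0 --c--> S1
  read 'c': S1 --c--> S2
  read 'b': S2 --b--> S0
  read 'a': S0 --a--> S0
  read 'a': S0 --a--> S0
  read 'b': S0 --b--> S0

Answer: S0, S0, S0, S1, S2, S0, S0, S0, S0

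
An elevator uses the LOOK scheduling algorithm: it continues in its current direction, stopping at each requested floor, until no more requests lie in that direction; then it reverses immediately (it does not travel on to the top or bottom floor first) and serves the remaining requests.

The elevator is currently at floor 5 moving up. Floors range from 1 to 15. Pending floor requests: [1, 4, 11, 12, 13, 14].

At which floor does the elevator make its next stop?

Answer: 11

Derivation:
Current floor: 5, direction: up
Requests above: [11, 12, 13, 14]
Requests below: [1, 4]
Moving up and requests lie above → nearest above is min([11, 12, 13, 14]) = 11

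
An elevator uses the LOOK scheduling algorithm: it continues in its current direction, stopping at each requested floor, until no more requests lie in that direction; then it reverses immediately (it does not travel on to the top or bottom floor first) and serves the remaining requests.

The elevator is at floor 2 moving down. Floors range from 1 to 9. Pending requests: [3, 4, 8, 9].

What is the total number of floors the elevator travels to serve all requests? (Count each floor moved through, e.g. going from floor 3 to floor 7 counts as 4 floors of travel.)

Answer: 7

Derivation:
Start at floor 2 moving down, LOOK stop order: [3, 4, 8, 9]
  2 → 3: |3-2| = 1, total = 1
  3 → 4: |4-3| = 1, total = 2
  4 → 8: |8-4| = 4, total = 6
  8 → 9: |9-8| = 1, total = 7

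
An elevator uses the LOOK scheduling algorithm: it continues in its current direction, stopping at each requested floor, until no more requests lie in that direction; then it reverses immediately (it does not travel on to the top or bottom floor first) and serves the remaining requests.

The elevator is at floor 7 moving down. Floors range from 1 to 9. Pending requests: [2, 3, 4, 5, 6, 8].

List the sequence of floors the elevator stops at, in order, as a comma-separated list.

Current: 7, moving DOWN
Serve below first (descending): [6, 5, 4, 3, 2]
Then reverse, serve above (ascending): [8]

Answer: 6, 5, 4, 3, 2, 8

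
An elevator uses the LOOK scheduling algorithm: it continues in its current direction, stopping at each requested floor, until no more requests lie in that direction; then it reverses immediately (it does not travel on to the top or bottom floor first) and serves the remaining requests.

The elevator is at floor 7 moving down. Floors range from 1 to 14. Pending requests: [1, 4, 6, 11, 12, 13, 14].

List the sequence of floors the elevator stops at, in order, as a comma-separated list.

Current: 7, moving DOWN
Serve below first (descending): [6, 4, 1]
Then reverse, serve above (ascending): [11, 12, 13, 14]

Answer: 6, 4, 1, 11, 12, 13, 14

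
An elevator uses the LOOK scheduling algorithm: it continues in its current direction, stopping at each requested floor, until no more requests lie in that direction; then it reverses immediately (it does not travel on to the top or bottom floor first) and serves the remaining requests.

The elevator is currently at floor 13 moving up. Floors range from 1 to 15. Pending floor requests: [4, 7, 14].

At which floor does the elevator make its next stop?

Current floor: 13, direction: up
Requests above: [14]
Requests below: [4, 7]
Moving up and requests lie above → nearest above is min([14]) = 14

Answer: 14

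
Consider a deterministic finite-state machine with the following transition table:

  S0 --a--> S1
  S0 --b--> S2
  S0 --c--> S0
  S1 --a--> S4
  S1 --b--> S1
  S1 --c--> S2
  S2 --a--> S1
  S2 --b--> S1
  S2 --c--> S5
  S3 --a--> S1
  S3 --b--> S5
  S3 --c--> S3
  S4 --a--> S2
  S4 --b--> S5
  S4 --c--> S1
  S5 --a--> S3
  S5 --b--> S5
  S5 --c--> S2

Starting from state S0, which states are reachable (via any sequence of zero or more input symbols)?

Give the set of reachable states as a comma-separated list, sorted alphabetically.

BFS from S0:
  visit S0: S0--a-->S1 (new), S0--b-->S2 (new), S0--c-->S0 (seen)
  visit S1: S1--a-->S4 (new), S1--b-->S1 (seen), S1--c-->S2 (seen)
  visit S2: S2--a-->S1 (seen), S2--b-->S1 (seen), S2--c-->S5 (new)
  visit S4: S4--a-->S2 (seen), S4--b-->S5 (seen), S4--c-->S1 (seen)
  visit S5: S5--a-->S3 (new), S5--b-->S5 (seen), S5--c-->S2 (seen)
  visit S3: S3--a-->S1 (seen), S3--b-->S5 (seen), S3--c-->S3 (seen)

Answer: S0, S1, S2, S3, S4, S5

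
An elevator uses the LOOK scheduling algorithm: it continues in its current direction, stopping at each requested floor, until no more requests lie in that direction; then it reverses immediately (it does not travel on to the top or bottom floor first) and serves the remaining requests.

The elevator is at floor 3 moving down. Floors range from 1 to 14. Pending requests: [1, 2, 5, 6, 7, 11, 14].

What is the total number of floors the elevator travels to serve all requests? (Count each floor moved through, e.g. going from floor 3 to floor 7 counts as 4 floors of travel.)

Answer: 15

Derivation:
Start at floor 3 moving down, LOOK stop order: [2, 1, 5, 6, 7, 11, 14]
  3 → 2: |2-3| = 1, total = 1
  2 → 1: |1-2| = 1, total = 2
  1 → 5: |5-1| = 4, total = 6
  5 → 6: |6-5| = 1, total = 7
  6 → 7: |7-6| = 1, total = 8
  7 → 11: |11-7| = 4, total = 12
  11 → 14: |14-11| = 3, total = 15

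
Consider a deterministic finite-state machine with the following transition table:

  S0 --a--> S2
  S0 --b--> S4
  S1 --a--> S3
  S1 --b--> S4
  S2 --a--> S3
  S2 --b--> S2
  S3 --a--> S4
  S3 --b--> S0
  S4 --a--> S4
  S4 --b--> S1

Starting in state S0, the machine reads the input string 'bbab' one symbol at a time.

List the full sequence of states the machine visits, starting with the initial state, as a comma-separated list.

Answer: S0, S4, S1, S3, S0

Derivation:
Start: S0
  read 'b': S0 --b--> S4
  read 'b': S4 --b--> S1
  read 'a': S1 --a--> S3
  read 'b': S3 --b--> S0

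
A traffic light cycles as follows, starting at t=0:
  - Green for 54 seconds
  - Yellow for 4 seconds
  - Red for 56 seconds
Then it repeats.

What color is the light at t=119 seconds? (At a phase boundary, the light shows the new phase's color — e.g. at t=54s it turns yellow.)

Answer: green

Derivation:
Cycle length = 54 + 4 + 56 = 114s
t = 119, phase_t = 119 mod 114 = 5
5 < 54 (green end) → GREEN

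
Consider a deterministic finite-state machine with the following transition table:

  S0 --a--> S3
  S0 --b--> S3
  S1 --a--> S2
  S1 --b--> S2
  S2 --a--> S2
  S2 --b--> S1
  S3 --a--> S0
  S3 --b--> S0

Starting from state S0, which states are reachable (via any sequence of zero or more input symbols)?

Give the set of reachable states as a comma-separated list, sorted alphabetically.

BFS from S0:
  visit S0: S0--a-->S3 (new), S0--b-->S3 (seen)
  visit S3: S3--a-->S0 (seen), S3--b-->S0 (seen)

Answer: S0, S3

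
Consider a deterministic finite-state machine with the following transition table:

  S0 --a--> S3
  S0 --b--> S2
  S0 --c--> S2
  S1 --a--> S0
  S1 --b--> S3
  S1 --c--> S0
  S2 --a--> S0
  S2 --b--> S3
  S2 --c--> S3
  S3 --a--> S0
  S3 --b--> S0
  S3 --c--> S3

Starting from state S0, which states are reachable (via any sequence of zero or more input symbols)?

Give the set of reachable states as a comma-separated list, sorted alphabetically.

Answer: S0, S2, S3

Derivation:
BFS from S0:
  visit S0: S0--a-->S3 (new), S0--b-->S2 (new), S0--c-->S2 (seen)
  visit S3: S3--a-->S0 (seen), S3--b-->S0 (seen), S3--c-->S3 (seen)
  visit S2: S2--a-->S0 (seen), S2--b-->S3 (seen), S2--c-->S3 (seen)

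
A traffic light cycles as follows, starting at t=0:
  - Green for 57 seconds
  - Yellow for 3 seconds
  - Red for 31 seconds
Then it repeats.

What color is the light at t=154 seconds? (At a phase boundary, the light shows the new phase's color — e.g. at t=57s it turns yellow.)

Answer: red

Derivation:
Cycle length = 57 + 3 + 31 = 91s
t = 154, phase_t = 154 mod 91 = 63
63 >= 60 → RED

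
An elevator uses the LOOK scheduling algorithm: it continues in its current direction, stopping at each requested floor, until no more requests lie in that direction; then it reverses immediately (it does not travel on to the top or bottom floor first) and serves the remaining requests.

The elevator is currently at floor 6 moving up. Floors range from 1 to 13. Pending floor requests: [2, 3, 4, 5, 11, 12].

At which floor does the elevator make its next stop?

Answer: 11

Derivation:
Current floor: 6, direction: up
Requests above: [11, 12]
Requests below: [2, 3, 4, 5]
Moving up and requests lie above → nearest above is min([11, 12]) = 11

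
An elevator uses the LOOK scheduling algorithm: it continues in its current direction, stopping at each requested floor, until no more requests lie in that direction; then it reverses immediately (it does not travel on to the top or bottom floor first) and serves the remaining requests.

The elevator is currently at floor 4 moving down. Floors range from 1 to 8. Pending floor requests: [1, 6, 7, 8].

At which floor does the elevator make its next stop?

Current floor: 4, direction: down
Requests above: [6, 7, 8]
Requests below: [1]
Moving down and requests lie below → nearest below is max([1]) = 1

Answer: 1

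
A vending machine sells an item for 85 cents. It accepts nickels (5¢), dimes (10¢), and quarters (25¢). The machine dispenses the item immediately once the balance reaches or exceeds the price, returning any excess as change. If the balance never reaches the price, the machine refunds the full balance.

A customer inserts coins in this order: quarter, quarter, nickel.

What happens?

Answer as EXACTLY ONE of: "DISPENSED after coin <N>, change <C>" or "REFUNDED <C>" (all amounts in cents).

Answer: REFUNDED 55

Derivation:
Price: 85¢
Coin 1 (quarter, 25¢): balance = 25¢
Coin 2 (quarter, 25¢): balance = 50¢
Coin 3 (nickel, 5¢): balance = 55¢
All coins inserted, balance 55¢ < price 85¢ → REFUND 55¢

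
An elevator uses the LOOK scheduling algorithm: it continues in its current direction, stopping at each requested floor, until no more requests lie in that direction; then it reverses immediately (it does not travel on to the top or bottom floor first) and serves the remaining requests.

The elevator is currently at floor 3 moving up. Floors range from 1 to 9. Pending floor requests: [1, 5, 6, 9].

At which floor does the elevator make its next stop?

Current floor: 3, direction: up
Requests above: [5, 6, 9]
Requests below: [1]
Moving up and requests lie above → nearest above is min([5, 6, 9]) = 5

Answer: 5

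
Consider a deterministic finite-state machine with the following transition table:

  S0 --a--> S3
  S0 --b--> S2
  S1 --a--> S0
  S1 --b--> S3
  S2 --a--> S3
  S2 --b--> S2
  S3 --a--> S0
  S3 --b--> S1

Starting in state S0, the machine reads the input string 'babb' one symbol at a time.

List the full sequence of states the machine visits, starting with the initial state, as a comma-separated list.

Answer: S0, S2, S3, S1, S3

Derivation:
Start: S0
  read 'b': S0 --b--> S2
  read 'a': S2 --a--> S3
  read 'b': S3 --b--> S1
  read 'b': S1 --b--> S3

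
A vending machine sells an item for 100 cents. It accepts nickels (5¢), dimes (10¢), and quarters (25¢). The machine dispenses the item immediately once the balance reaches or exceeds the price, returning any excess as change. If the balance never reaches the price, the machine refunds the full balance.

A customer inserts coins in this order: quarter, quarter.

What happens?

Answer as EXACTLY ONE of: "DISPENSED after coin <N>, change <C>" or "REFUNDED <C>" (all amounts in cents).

Price: 100¢
Coin 1 (quarter, 25¢): balance = 25¢
Coin 2 (quarter, 25¢): balance = 50¢
All coins inserted, balance 50¢ < price 100¢ → REFUND 50¢

Answer: REFUNDED 50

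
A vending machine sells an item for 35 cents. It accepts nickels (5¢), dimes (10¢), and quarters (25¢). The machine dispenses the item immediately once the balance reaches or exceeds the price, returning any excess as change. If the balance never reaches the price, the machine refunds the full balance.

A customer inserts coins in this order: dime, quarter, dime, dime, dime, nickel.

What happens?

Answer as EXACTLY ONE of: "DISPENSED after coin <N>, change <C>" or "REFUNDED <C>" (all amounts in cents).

Answer: DISPENSED after coin 2, change 0

Derivation:
Price: 35¢
Coin 1 (dime, 10¢): balance = 10¢
Coin 2 (quarter, 25¢): balance = 35¢
  → balance >= price → DISPENSE, change = 35 - 35 = 0¢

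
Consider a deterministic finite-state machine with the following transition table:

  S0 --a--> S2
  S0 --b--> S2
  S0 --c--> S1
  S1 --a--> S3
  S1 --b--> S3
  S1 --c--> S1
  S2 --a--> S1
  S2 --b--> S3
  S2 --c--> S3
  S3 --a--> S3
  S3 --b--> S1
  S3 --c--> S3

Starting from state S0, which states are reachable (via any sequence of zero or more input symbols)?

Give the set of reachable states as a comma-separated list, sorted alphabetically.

Answer: S0, S1, S2, S3

Derivation:
BFS from S0:
  visit S0: S0--a-->S2 (new), S0--b-->S2 (seen), S0--c-->S1 (new)
  visit S2: S2--a-->S1 (seen), S2--b-->S3 (new), S2--c-->S3 (seen)
  visit S1: S1--a-->S3 (seen), S1--b-->S3 (seen), S1--c-->S1 (seen)
  visit S3: S3--a-->S3 (seen), S3--b-->S1 (seen), S3--c-->S3 (seen)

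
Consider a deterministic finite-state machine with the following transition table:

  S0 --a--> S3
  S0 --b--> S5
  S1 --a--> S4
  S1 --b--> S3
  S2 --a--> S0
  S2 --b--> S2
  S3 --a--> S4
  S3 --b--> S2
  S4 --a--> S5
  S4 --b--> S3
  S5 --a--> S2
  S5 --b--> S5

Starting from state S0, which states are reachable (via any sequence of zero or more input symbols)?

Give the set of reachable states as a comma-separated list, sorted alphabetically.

BFS from S0:
  visit S0: S0--a-->S3 (new), S0--b-->S5 (new)
  visit S3: S3--a-->S4 (new), S3--b-->S2 (new)
  visit S5: S5--a-->S2 (seen), S5--b-->S5 (seen)
  visit S4: S4--a-->S5 (seen), S4--b-->S3 (seen)
  visit S2: S2--a-->S0 (seen), S2--b-->S2 (seen)

Answer: S0, S2, S3, S4, S5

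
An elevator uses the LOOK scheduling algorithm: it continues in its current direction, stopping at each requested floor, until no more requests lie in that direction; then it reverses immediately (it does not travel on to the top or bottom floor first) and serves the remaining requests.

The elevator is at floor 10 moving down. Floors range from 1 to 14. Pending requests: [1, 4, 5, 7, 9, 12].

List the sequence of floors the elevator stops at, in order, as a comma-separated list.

Answer: 9, 7, 5, 4, 1, 12

Derivation:
Current: 10, moving DOWN
Serve below first (descending): [9, 7, 5, 4, 1]
Then reverse, serve above (ascending): [12]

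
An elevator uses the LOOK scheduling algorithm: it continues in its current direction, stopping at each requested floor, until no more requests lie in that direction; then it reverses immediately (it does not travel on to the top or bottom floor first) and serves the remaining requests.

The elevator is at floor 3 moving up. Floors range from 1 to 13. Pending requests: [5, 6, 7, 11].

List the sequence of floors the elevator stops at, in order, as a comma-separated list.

Current: 3, moving UP
Serve above first (ascending): [5, 6, 7, 11]
Then reverse, serve below (descending): []

Answer: 5, 6, 7, 11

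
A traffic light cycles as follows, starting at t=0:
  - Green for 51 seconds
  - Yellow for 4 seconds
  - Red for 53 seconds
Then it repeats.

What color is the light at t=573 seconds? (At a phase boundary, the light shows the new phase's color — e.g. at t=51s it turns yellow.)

Cycle length = 51 + 4 + 53 = 108s
t = 573, phase_t = 573 mod 108 = 33
33 < 51 (green end) → GREEN

Answer: green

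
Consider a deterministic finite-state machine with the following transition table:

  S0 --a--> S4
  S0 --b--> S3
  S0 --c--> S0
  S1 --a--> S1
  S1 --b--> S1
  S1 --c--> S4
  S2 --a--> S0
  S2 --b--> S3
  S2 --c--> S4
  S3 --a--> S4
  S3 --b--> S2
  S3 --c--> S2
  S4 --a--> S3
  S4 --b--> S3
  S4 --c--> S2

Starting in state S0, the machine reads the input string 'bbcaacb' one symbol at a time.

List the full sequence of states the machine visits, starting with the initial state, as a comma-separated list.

Start: S0
  read 'b': S0 --b--> S3
  read 'b': S3 --b--> S2
  read 'c': S2 --c--> S4
  read 'a': S4 --a--> S3
  read 'a': S3 --a--> S4
  read 'c': S4 --c--> S2
  read 'b': S2 --b--> S3

Answer: S0, S3, S2, S4, S3, S4, S2, S3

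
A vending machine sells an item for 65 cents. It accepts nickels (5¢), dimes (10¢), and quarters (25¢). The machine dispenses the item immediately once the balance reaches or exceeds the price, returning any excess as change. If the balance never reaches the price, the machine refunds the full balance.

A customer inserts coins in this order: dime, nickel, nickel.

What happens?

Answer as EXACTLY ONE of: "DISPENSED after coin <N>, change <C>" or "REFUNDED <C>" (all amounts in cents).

Price: 65¢
Coin 1 (dime, 10¢): balance = 10¢
Coin 2 (nickel, 5¢): balance = 15¢
Coin 3 (nickel, 5¢): balance = 20¢
All coins inserted, balance 20¢ < price 65¢ → REFUND 20¢

Answer: REFUNDED 20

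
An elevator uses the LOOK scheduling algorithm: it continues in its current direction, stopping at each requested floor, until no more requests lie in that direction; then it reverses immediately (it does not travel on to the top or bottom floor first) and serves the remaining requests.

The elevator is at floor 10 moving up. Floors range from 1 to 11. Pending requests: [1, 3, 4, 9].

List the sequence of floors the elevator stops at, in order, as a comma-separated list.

Current: 10, moving UP
Serve above first (ascending): []
Then reverse, serve below (descending): [9, 4, 3, 1]

Answer: 9, 4, 3, 1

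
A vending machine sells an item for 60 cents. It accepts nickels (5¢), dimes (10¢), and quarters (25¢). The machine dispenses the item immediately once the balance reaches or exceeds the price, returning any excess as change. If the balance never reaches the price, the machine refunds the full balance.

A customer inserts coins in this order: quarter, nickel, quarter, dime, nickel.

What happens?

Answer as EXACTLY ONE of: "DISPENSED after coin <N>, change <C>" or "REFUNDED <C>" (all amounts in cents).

Price: 60¢
Coin 1 (quarter, 25¢): balance = 25¢
Coin 2 (nickel, 5¢): balance = 30¢
Coin 3 (quarter, 25¢): balance = 55¢
Coin 4 (dime, 10¢): balance = 65¢
  → balance >= price → DISPENSE, change = 65 - 60 = 5¢

Answer: DISPENSED after coin 4, change 5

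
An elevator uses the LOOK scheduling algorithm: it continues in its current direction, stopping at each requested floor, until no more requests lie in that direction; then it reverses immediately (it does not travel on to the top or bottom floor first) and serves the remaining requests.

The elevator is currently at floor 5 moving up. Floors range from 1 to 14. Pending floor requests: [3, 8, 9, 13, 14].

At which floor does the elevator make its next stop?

Current floor: 5, direction: up
Requests above: [8, 9, 13, 14]
Requests below: [3]
Moving up and requests lie above → nearest above is min([8, 9, 13, 14]) = 8

Answer: 8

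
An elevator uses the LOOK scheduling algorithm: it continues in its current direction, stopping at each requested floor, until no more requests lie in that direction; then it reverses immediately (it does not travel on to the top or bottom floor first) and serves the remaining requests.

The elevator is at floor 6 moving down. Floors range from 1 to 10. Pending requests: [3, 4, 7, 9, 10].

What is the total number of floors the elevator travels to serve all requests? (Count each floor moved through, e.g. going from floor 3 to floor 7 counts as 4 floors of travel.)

Answer: 10

Derivation:
Start at floor 6 moving down, LOOK stop order: [4, 3, 7, 9, 10]
  6 → 4: |4-6| = 2, total = 2
  4 → 3: |3-4| = 1, total = 3
  3 → 7: |7-3| = 4, total = 7
  7 → 9: |9-7| = 2, total = 9
  9 → 10: |10-9| = 1, total = 10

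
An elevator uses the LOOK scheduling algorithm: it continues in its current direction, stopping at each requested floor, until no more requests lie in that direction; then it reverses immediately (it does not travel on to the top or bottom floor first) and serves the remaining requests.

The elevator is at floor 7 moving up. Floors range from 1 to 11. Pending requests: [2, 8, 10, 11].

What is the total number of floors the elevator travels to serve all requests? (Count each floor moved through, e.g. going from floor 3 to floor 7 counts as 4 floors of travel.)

Answer: 13

Derivation:
Start at floor 7 moving up, LOOK stop order: [8, 10, 11, 2]
  7 → 8: |8-7| = 1, total = 1
  8 → 10: |10-8| = 2, total = 3
  10 → 11: |11-10| = 1, total = 4
  11 → 2: |2-11| = 9, total = 13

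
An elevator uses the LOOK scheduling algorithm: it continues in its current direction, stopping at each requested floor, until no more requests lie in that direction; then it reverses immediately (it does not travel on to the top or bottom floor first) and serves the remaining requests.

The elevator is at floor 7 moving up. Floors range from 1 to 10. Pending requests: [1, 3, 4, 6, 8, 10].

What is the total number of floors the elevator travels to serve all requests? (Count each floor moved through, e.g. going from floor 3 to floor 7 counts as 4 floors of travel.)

Start at floor 7 moving up, LOOK stop order: [8, 10, 6, 4, 3, 1]
  7 → 8: |8-7| = 1, total = 1
  8 → 10: |10-8| = 2, total = 3
  10 → 6: |6-10| = 4, total = 7
  6 → 4: |4-6| = 2, total = 9
  4 → 3: |3-4| = 1, total = 10
  3 → 1: |1-3| = 2, total = 12

Answer: 12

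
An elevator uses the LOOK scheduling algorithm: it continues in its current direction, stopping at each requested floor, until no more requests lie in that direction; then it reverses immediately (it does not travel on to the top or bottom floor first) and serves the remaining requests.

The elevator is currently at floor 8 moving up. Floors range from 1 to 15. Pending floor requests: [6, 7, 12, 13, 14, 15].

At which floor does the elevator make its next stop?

Answer: 12

Derivation:
Current floor: 8, direction: up
Requests above: [12, 13, 14, 15]
Requests below: [6, 7]
Moving up and requests lie above → nearest above is min([12, 13, 14, 15]) = 12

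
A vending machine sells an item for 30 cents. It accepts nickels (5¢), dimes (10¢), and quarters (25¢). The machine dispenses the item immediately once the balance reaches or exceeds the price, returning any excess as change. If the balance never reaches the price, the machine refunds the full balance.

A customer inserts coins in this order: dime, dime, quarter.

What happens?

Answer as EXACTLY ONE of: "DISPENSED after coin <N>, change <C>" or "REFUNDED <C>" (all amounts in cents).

Price: 30¢
Coin 1 (dime, 10¢): balance = 10¢
Coin 2 (dime, 10¢): balance = 20¢
Coin 3 (quarter, 25¢): balance = 45¢
  → balance >= price → DISPENSE, change = 45 - 30 = 15¢

Answer: DISPENSED after coin 3, change 15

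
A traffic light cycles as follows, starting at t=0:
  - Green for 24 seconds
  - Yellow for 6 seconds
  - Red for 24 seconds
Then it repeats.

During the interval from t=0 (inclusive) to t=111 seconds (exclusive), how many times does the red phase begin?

Cycle = 24+6+24 = 54s
red phase starts at t = k*54 + 30 for k=0,1,2,...
Need k*54+30 < 111 → k < 1.500
k ∈ {0, ..., 1} → 2 starts

Answer: 2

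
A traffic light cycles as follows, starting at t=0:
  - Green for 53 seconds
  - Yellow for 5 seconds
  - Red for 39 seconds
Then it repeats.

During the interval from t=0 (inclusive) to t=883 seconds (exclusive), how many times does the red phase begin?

Cycle = 53+5+39 = 97s
red phase starts at t = k*97 + 58 for k=0,1,2,...
Need k*97+58 < 883 → k < 8.505
k ∈ {0, ..., 8} → 9 starts

Answer: 9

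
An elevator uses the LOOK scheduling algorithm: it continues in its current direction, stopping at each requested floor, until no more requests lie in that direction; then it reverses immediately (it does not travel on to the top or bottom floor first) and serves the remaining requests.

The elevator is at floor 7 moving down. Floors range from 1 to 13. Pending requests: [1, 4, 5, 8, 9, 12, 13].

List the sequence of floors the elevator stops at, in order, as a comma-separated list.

Current: 7, moving DOWN
Serve below first (descending): [5, 4, 1]
Then reverse, serve above (ascending): [8, 9, 12, 13]

Answer: 5, 4, 1, 8, 9, 12, 13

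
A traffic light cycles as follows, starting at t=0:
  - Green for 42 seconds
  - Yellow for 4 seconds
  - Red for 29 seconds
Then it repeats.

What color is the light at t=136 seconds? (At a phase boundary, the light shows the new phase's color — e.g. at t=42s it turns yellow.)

Cycle length = 42 + 4 + 29 = 75s
t = 136, phase_t = 136 mod 75 = 61
61 >= 46 → RED

Answer: red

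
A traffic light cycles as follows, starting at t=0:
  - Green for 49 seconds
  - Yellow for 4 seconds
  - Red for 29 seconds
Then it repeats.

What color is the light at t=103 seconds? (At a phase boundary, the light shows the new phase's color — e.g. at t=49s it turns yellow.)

Answer: green

Derivation:
Cycle length = 49 + 4 + 29 = 82s
t = 103, phase_t = 103 mod 82 = 21
21 < 49 (green end) → GREEN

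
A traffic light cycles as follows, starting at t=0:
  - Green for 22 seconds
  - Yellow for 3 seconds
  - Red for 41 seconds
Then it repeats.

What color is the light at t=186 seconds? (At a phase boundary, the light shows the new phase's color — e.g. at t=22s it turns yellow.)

Answer: red

Derivation:
Cycle length = 22 + 3 + 41 = 66s
t = 186, phase_t = 186 mod 66 = 54
54 >= 25 → RED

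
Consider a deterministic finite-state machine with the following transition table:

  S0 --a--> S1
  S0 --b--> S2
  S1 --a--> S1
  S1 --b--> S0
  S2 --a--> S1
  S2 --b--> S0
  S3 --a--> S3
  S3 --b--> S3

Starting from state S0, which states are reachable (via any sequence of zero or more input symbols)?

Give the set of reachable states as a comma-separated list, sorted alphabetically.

BFS from S0:
  visit S0: S0--a-->S1 (new), S0--b-->S2 (new)
  visit S1: S1--a-->S1 (seen), S1--b-->S0 (seen)
  visit S2: S2--a-->S1 (seen), S2--b-->S0 (seen)

Answer: S0, S1, S2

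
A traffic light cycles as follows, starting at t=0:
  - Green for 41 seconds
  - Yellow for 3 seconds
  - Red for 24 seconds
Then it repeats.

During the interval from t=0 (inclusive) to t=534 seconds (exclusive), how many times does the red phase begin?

Answer: 8

Derivation:
Cycle = 41+3+24 = 68s
red phase starts at t = k*68 + 44 for k=0,1,2,...
Need k*68+44 < 534 → k < 7.206
k ∈ {0, ..., 7} → 8 starts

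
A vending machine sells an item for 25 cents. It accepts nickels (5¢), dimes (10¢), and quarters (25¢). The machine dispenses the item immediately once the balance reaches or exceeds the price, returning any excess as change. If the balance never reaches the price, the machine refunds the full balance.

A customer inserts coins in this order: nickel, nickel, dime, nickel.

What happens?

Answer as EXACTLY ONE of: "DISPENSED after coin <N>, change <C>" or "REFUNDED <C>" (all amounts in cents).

Answer: DISPENSED after coin 4, change 0

Derivation:
Price: 25¢
Coin 1 (nickel, 5¢): balance = 5¢
Coin 2 (nickel, 5¢): balance = 10¢
Coin 3 (dime, 10¢): balance = 20¢
Coin 4 (nickel, 5¢): balance = 25¢
  → balance >= price → DISPENSE, change = 25 - 25 = 0¢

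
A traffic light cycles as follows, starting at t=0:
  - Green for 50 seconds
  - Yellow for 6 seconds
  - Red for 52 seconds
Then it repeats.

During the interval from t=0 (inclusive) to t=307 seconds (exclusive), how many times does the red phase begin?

Cycle = 50+6+52 = 108s
red phase starts at t = k*108 + 56 for k=0,1,2,...
Need k*108+56 < 307 → k < 2.324
k ∈ {0, ..., 2} → 3 starts

Answer: 3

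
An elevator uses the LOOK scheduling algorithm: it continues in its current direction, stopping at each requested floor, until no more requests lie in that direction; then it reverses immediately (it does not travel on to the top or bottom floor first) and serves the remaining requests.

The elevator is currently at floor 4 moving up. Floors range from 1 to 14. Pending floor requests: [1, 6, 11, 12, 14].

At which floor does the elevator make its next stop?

Answer: 6

Derivation:
Current floor: 4, direction: up
Requests above: [6, 11, 12, 14]
Requests below: [1]
Moving up and requests lie above → nearest above is min([6, 11, 12, 14]) = 6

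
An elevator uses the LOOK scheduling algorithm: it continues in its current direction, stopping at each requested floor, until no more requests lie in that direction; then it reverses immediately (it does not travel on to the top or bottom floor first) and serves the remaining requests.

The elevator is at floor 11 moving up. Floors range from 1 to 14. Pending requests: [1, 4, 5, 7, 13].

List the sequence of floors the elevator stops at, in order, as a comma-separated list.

Answer: 13, 7, 5, 4, 1

Derivation:
Current: 11, moving UP
Serve above first (ascending): [13]
Then reverse, serve below (descending): [7, 5, 4, 1]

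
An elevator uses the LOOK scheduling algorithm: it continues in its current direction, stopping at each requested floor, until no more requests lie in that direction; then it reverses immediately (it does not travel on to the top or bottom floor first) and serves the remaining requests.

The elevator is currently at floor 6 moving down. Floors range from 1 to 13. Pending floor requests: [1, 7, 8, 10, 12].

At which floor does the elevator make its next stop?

Current floor: 6, direction: down
Requests above: [7, 8, 10, 12]
Requests below: [1]
Moving down and requests lie below → nearest below is max([1]) = 1

Answer: 1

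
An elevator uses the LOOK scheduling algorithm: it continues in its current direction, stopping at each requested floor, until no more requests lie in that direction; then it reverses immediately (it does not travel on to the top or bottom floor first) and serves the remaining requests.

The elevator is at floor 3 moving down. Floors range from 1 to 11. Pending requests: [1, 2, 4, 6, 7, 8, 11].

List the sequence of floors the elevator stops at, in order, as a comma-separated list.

Answer: 2, 1, 4, 6, 7, 8, 11

Derivation:
Current: 3, moving DOWN
Serve below first (descending): [2, 1]
Then reverse, serve above (ascending): [4, 6, 7, 8, 11]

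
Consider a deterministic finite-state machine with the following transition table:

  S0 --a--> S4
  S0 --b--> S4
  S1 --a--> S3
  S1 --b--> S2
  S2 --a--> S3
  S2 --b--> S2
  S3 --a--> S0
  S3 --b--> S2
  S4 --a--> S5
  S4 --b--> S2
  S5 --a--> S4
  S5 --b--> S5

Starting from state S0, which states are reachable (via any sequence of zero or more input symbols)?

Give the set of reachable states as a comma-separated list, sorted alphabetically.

Answer: S0, S2, S3, S4, S5

Derivation:
BFS from S0:
  visit S0: S0--a-->S4 (new), S0--b-->S4 (seen)
  visit S4: S4--a-->S5 (new), S4--b-->S2 (new)
  visit S5: S5--a-->S4 (seen), S5--b-->S5 (seen)
  visit S2: S2--a-->S3 (new), S2--b-->S2 (seen)
  visit S3: S3--a-->S0 (seen), S3--b-->S2 (seen)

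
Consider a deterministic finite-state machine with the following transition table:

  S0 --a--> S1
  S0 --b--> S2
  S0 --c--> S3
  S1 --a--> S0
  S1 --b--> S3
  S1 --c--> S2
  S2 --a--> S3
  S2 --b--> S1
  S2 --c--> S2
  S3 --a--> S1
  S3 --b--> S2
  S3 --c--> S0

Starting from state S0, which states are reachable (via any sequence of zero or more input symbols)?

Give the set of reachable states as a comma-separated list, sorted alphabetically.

Answer: S0, S1, S2, S3

Derivation:
BFS from S0:
  visit S0: S0--a-->S1 (new), S0--b-->S2 (new), S0--c-->S3 (new)
  visit S1: S1--a-->S0 (seen), S1--b-->S3 (seen), S1--c-->S2 (seen)
  visit S2: S2--a-->S3 (seen), S2--b-->S1 (seen), S2--c-->S2 (seen)
  visit S3: S3--a-->S1 (seen), S3--b-->S2 (seen), S3--c-->S0 (seen)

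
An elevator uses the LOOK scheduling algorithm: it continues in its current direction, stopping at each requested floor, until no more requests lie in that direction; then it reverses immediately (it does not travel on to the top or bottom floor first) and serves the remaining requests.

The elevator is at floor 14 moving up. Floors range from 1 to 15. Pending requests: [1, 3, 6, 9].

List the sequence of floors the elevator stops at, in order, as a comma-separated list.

Answer: 9, 6, 3, 1

Derivation:
Current: 14, moving UP
Serve above first (ascending): []
Then reverse, serve below (descending): [9, 6, 3, 1]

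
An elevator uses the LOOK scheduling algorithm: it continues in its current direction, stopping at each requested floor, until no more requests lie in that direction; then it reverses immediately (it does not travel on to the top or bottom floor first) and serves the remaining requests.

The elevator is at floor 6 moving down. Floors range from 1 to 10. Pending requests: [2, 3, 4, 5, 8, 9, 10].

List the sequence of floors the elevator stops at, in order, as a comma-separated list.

Current: 6, moving DOWN
Serve below first (descending): [5, 4, 3, 2]
Then reverse, serve above (ascending): [8, 9, 10]

Answer: 5, 4, 3, 2, 8, 9, 10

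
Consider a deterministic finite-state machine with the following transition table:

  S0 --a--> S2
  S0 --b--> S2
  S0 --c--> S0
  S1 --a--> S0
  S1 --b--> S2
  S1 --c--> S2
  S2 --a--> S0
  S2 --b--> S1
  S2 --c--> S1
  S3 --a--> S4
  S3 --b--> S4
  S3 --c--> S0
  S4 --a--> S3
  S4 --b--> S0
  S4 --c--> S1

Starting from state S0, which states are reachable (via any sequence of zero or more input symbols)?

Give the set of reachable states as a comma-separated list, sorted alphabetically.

BFS from S0:
  visit S0: S0--a-->S2 (new), S0--b-->S2 (seen), S0--c-->S0 (seen)
  visit S2: S2--a-->S0 (seen), S2--b-->S1 (new), S2--c-->S1 (seen)
  visit S1: S1--a-->S0 (seen), S1--b-->S2 (seen), S1--c-->S2 (seen)

Answer: S0, S1, S2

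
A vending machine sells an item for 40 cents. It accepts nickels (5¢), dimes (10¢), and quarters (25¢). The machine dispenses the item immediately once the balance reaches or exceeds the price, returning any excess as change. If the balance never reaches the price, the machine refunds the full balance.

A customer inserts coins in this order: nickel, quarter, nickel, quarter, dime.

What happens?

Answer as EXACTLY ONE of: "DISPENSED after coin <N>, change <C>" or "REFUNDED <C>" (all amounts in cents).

Price: 40¢
Coin 1 (nickel, 5¢): balance = 5¢
Coin 2 (quarter, 25¢): balance = 30¢
Coin 3 (nickel, 5¢): balance = 35¢
Coin 4 (quarter, 25¢): balance = 60¢
  → balance >= price → DISPENSE, change = 60 - 40 = 20¢

Answer: DISPENSED after coin 4, change 20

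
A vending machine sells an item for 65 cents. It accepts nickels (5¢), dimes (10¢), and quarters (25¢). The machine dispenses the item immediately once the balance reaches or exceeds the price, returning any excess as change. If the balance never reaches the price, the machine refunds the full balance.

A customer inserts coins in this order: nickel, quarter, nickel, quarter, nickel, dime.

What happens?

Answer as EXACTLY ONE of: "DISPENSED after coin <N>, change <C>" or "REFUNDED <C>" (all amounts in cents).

Answer: DISPENSED after coin 5, change 0

Derivation:
Price: 65¢
Coin 1 (nickel, 5¢): balance = 5¢
Coin 2 (quarter, 25¢): balance = 30¢
Coin 3 (nickel, 5¢): balance = 35¢
Coin 4 (quarter, 25¢): balance = 60¢
Coin 5 (nickel, 5¢): balance = 65¢
  → balance >= price → DISPENSE, change = 65 - 65 = 0¢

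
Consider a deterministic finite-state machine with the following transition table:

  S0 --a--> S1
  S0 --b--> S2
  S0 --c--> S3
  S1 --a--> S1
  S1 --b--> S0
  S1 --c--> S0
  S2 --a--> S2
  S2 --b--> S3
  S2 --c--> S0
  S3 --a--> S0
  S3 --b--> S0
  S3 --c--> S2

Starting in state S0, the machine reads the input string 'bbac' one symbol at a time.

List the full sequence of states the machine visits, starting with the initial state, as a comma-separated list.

Answer: S0, S2, S3, S0, S3

Derivation:
Start: S0
  read 'b': S0 --b--> S2
  read 'b': S2 --b--> S3
  read 'a': S3 --a--> S0
  read 'c': S0 --c--> S3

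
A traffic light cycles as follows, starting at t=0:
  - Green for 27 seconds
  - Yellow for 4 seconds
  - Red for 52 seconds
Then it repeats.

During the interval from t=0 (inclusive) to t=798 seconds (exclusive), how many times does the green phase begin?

Answer: 10

Derivation:
Cycle = 27+4+52 = 83s
green phase starts at t = k*83 + 0 for k=0,1,2,...
Need k*83+0 < 798 → k < 9.614
k ∈ {0, ..., 9} → 10 starts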